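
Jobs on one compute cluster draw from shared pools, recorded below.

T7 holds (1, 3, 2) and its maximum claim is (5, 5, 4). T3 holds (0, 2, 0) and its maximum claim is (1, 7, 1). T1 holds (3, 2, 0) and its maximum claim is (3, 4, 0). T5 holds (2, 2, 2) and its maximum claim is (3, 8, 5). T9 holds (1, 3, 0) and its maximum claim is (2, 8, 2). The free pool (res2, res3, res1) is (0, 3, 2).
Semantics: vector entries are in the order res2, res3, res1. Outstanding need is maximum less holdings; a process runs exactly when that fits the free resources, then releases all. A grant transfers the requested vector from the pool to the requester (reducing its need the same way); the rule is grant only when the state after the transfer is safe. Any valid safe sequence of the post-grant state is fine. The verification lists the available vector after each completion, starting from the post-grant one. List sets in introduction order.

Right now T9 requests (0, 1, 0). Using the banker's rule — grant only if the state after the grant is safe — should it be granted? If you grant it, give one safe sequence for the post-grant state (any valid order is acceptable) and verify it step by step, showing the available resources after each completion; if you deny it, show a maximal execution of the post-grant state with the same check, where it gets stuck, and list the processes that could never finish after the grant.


GRANT: granting preserves safety; a valid post-grant sequence is T1, T9, T7, T3, T5.
Key observation: after the grant the pool drops to (0, 2, 2), which still lets T1 finish first and unwind the rest.
Step-by-step check of the post-grant state:
  pool = (0, 2, 2)
  run T1 (needs (0, 2, 0), free (0, 2, 2)); after release of (3, 2, 0) the pool is (3, 4, 2)
  run T9 (needs (1, 4, 2), free (3, 4, 2)); after release of (1, 4, 0) the pool is (4, 8, 2)
  run T7 (needs (4, 2, 2), free (4, 8, 2)); after release of (1, 3, 2) the pool is (5, 11, 4)
  run T3 (needs (1, 5, 1), free (5, 11, 4)); after release of (0, 2, 0) the pool is (5, 13, 4)
  run T5 (needs (1, 6, 3), free (5, 13, 4)); after release of (2, 2, 2) the pool is (7, 15, 6)


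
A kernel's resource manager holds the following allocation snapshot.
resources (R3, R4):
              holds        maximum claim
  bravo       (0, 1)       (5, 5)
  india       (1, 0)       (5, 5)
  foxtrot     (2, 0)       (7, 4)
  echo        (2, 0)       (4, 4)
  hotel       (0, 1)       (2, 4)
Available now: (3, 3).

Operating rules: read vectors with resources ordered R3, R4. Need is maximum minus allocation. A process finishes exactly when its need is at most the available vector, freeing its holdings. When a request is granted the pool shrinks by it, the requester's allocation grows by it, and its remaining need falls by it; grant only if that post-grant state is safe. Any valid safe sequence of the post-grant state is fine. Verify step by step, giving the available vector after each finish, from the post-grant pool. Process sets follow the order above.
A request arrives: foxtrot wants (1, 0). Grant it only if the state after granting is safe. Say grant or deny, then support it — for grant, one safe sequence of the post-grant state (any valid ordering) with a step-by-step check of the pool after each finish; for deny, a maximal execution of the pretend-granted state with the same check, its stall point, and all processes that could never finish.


GRANT. The post-grant state is safe; one safe sequence: hotel, echo, foxtrot, bravo, india.
Key observation: post-grant, (2, 3) remains, and an order beginning with hotel completes everyone.
Step-by-step check of the post-grant state:
  pool = (2, 3)
  hotel needs (2, 3) <= (2, 3) -> finishes; pool += (0, 1) = (2, 4)
  echo needs (2, 4) <= (2, 4) -> finishes; pool += (2, 0) = (4, 4)
  foxtrot needs (4, 4) <= (4, 4) -> finishes; pool += (3, 0) = (7, 4)
  bravo needs (5, 4) <= (7, 4) -> finishes; pool += (0, 1) = (7, 5)
  india needs (4, 5) <= (7, 5) -> finishes; pool += (1, 0) = (8, 5)


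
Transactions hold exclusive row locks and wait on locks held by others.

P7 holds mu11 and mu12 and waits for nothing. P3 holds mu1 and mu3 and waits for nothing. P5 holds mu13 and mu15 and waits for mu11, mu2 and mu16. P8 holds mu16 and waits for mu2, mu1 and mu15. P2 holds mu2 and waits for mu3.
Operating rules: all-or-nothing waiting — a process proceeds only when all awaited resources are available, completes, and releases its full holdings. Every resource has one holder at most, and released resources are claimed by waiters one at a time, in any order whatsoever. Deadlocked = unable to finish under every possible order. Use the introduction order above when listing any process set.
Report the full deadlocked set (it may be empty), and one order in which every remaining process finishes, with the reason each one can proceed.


Deadlocked set: P5 and P8.
Key observation: the waits loop around P5 -> P8 -> P5 with no way out; no other process is dragged down with it.
The rest can finish in the order P3, P7, P2.
Verifying each step:
  P3: no waits; runs immediately, freeing mu1 and mu3
  P7: no waits; runs immediately, freeing mu11 and mu12
  P2: everything it awaited (mu3) is free; runs, freeing mu2


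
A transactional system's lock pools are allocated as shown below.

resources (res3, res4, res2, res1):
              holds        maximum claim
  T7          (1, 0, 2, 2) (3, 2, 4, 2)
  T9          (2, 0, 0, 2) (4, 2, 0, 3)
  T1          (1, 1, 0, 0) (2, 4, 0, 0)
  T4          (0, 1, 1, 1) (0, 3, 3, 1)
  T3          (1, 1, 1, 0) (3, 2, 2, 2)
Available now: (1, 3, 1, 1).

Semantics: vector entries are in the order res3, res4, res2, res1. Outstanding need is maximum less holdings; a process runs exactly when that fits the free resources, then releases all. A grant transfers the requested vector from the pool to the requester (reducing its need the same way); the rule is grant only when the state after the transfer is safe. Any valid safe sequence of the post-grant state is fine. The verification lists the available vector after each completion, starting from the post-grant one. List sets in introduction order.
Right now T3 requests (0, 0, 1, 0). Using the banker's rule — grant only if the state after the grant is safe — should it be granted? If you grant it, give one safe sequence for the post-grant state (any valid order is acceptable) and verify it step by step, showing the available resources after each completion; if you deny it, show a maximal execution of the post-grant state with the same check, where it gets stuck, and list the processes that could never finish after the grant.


GRANT: granting preserves safety; a valid post-grant sequence is T1, T9, T3, T7, T4.
Key observation: the transfer keeps a workable pool ((1, 3, 0, 1)); T1 starts the safe sequence.
Step-by-step check of the post-grant state:
  pool = (1, 3, 0, 1)
  T1: need (1, 3, 0, 0) fits (1, 3, 0, 1); releases (1, 1, 0, 0), pool now (2, 4, 0, 1)
  T9: need (2, 2, 0, 1) fits (2, 4, 0, 1); releases (2, 0, 0, 2), pool now (4, 4, 0, 3)
  T3: need (2, 1, 0, 2) fits (4, 4, 0, 3); releases (1, 1, 2, 0), pool now (5, 5, 2, 3)
  T7: need (2, 2, 2, 0) fits (5, 5, 2, 3); releases (1, 0, 2, 2), pool now (6, 5, 4, 5)
  T4: need (0, 2, 2, 0) fits (6, 5, 4, 5); releases (0, 1, 1, 1), pool now (6, 6, 5, 6)


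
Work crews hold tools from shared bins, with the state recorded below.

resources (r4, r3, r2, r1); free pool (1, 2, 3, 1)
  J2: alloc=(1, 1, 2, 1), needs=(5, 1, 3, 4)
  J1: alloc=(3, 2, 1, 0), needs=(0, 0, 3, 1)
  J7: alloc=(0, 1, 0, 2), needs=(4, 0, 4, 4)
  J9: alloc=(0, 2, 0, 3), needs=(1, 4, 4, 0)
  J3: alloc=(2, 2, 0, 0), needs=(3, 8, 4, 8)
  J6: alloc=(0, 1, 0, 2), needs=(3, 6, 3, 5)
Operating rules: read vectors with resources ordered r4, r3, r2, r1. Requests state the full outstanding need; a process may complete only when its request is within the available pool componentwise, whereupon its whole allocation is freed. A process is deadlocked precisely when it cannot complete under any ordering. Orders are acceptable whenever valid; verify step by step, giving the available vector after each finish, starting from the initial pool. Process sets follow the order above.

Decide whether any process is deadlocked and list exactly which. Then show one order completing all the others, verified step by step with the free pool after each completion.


No process is deadlocked.
Key observation: J1 leads a chain of completions in which each release enables another process.
One completion order for the rest: J1, J9, J7, J6, J3, J2. Step-by-step check:
  pool = (1, 2, 3, 1)
  J1: need (0, 0, 3, 1) fits (1, 2, 3, 1); releases (3, 2, 1, 0), pool now (4, 4, 4, 1)
  J9: need (1, 4, 4, 0) fits (4, 4, 4, 1); releases (0, 2, 0, 3), pool now (4, 6, 4, 4)
  J7: need (4, 0, 4, 4) fits (4, 6, 4, 4); releases (0, 1, 0, 2), pool now (4, 7, 4, 6)
  J6: need (3, 6, 3, 5) fits (4, 7, 4, 6); releases (0, 1, 0, 2), pool now (4, 8, 4, 8)
  J3: need (3, 8, 4, 8) fits (4, 8, 4, 8); releases (2, 2, 0, 0), pool now (6, 10, 4, 8)
  J2: need (5, 1, 3, 4) fits (6, 10, 4, 8); releases (1, 1, 2, 1), pool now (7, 11, 6, 9)


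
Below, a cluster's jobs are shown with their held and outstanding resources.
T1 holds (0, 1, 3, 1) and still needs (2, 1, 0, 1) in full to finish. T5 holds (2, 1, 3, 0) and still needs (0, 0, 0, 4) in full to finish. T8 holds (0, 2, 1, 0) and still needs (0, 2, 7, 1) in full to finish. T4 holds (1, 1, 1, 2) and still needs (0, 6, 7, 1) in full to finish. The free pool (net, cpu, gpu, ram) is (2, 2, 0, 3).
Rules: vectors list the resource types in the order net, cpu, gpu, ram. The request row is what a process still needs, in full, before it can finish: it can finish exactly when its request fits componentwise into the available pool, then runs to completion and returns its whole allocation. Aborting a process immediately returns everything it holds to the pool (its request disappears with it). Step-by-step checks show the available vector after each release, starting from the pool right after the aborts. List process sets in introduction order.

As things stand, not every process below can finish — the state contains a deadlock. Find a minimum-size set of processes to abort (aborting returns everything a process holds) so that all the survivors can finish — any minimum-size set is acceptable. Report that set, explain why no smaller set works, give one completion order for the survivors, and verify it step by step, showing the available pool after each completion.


Minimum abort set: T8.
Key observation: before aborting T8, T4 was permanently blocked — no order could ever run it; afterwards it completes at step 3.
Why nothing smaller works: aborting no one leaves the state deadlocked as given.
One survivor order: T1, T5, T4. Check, step by step (post-abort pool first):
  pool = (2, 4, 1, 3)
  T1: need (2, 1, 0, 1) fits (2, 4, 1, 3); releases (0, 1, 3, 1), pool now (2, 5, 4, 4)
  T5: need (0, 0, 0, 4) fits (2, 5, 4, 4); releases (2, 1, 3, 0), pool now (4, 6, 7, 4)
  T4: need (0, 6, 7, 1) fits (4, 6, 7, 4); releases (1, 1, 1, 2), pool now (5, 7, 8, 6)


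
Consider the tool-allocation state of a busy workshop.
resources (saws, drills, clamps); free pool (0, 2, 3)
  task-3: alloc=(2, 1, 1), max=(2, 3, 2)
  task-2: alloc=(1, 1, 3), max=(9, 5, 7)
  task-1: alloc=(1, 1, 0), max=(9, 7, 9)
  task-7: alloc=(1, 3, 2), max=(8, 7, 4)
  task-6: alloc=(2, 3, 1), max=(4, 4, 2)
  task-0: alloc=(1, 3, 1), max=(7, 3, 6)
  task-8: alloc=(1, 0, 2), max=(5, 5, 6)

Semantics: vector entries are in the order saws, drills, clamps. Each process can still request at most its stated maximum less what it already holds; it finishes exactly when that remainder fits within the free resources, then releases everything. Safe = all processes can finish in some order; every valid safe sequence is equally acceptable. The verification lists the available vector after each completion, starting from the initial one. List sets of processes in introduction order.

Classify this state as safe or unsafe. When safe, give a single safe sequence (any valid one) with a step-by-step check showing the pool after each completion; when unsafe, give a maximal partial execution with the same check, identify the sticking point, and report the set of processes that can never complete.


The state is UNSAFE.
Key observation: the wall is saws: completing task-3, task-6, task-8 brings the pool only to (5, 6, 7), and all the rest need more.
A maximal execution: task-3, task-6, task-8 — then nothing else fits. Walking it through:
  pool = (0, 2, 3)
  run task-3 (needs (0, 2, 1), free (0, 2, 3)); after release of (2, 1, 1) the pool is (2, 3, 4)
  run task-6 (needs (2, 1, 1), free (2, 3, 4)); after release of (2, 3, 1) the pool is (4, 6, 5)
  run task-8 (needs (4, 5, 4), free (4, 6, 5)); after release of (1, 0, 2) the pool is (5, 6, 7)
  blocked: task-2 wants (8, 4, 4), pool (5, 6, 7) — not enough saws
  blocked: task-1 wants (8, 6, 9), pool (5, 6, 7) — not enough saws and clamps
  blocked: task-7 wants (7, 4, 2), pool (5, 6, 7) — not enough saws
  blocked: task-0 wants (6, 0, 5), pool (5, 6, 7) — not enough saws
Never able to finish: task-2, task-1, task-7 and task-0.


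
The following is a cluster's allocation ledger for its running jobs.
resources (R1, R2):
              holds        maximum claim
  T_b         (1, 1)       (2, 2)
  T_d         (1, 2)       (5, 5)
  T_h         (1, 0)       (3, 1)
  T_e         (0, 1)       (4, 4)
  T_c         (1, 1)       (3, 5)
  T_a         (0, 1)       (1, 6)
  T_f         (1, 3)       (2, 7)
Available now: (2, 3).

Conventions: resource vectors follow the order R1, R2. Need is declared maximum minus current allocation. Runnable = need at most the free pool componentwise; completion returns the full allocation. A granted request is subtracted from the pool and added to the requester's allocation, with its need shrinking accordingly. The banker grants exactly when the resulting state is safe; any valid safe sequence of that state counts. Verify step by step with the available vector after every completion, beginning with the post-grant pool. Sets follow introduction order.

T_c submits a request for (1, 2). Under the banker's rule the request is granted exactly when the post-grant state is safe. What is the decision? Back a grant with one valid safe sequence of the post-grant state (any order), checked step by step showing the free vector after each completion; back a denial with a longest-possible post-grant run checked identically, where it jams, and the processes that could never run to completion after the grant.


GRANT: granting preserves safety; a valid post-grant sequence is T_b, T_c, T_f, T_e, T_d, T_a, T_h.
Key observation: even at the reduced pool (1, 1), T_b fits immediately, so safety survives the grant.
Step-by-step check of the post-grant state:
  pool = (1, 1)
  T_b needs (1, 1) <= (1, 1) -> finishes; pool += (1, 1) = (2, 2)
  T_c needs (1, 2) <= (2, 2) -> finishes; pool += (2, 3) = (4, 5)
  T_f needs (1, 4) <= (4, 5) -> finishes; pool += (1, 3) = (5, 8)
  T_e needs (4, 3) <= (5, 8) -> finishes; pool += (0, 1) = (5, 9)
  T_d needs (4, 3) <= (5, 9) -> finishes; pool += (1, 2) = (6, 11)
  T_a needs (1, 5) <= (6, 11) -> finishes; pool += (0, 1) = (6, 12)
  T_h needs (2, 1) <= (6, 12) -> finishes; pool += (1, 0) = (7, 12)


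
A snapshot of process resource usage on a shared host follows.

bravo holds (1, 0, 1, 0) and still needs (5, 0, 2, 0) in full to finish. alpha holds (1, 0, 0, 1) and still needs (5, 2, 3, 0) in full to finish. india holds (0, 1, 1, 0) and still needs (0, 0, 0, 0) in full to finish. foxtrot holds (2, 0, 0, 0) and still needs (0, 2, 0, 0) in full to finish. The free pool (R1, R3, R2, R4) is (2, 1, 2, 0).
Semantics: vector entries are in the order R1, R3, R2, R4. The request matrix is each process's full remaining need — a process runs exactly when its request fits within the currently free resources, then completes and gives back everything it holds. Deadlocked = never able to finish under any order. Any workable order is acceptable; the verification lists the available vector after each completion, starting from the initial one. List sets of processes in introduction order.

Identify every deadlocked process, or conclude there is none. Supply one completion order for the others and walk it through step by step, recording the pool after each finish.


Deadlocked set: bravo and alpha.
Key observation: the pool after india, foxtrot is (4, 2, 3, 0); every surviving request exceeds it in R1, so progress ends there.
A valid finishing order for the others: india, foxtrot. Verifying each step:
  pool = (2, 1, 2, 0)
  india needs (0, 0, 0, 0) <= (2, 1, 2, 0) -> finishes; pool += (0, 1, 1, 0) = (2, 2, 3, 0)
  foxtrot needs (0, 2, 0, 0) <= (2, 2, 3, 0) -> finishes; pool += (2, 0, 0, 0) = (4, 2, 3, 0)
The blocked processes can never fit:
  bravo cannot run: need (5, 0, 2, 0) vs free (4, 2, 3, 0) (insufficient R1)
  alpha cannot run: need (5, 2, 3, 0) vs free (4, 2, 3, 0) (insufficient R1)


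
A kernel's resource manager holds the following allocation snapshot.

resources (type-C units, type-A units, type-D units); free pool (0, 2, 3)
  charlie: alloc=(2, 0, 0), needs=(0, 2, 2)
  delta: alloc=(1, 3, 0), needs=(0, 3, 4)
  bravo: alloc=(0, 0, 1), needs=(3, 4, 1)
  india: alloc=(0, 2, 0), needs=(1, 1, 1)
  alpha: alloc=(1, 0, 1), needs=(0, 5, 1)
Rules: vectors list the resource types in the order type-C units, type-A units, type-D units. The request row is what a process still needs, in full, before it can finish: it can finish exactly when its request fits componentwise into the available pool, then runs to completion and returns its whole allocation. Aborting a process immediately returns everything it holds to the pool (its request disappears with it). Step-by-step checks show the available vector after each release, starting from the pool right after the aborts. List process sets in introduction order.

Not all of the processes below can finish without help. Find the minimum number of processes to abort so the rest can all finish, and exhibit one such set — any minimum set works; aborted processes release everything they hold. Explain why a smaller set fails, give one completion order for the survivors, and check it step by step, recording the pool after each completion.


The answer: abort bravo.
Key observation: aborting bravo returns (0, 0, 1), and delta — hopeless before — runs at step 3 with the returned capacity in the pool.
No smaller set exists: with zero aborts the deadlock remains.
The survivors complete as charlie, india, delta, alpha. Walking it through (starting from the post-abort pool):
  pool = (0, 2, 4)
  charlie needs (0, 2, 2) <= (0, 2, 4) -> finishes; pool += (2, 0, 0) = (2, 2, 4)
  india needs (1, 1, 1) <= (2, 2, 4) -> finishes; pool += (0, 2, 0) = (2, 4, 4)
  delta needs (0, 3, 4) <= (2, 4, 4) -> finishes; pool += (1, 3, 0) = (3, 7, 4)
  alpha needs (0, 5, 1) <= (3, 7, 4) -> finishes; pool += (1, 0, 1) = (4, 7, 5)


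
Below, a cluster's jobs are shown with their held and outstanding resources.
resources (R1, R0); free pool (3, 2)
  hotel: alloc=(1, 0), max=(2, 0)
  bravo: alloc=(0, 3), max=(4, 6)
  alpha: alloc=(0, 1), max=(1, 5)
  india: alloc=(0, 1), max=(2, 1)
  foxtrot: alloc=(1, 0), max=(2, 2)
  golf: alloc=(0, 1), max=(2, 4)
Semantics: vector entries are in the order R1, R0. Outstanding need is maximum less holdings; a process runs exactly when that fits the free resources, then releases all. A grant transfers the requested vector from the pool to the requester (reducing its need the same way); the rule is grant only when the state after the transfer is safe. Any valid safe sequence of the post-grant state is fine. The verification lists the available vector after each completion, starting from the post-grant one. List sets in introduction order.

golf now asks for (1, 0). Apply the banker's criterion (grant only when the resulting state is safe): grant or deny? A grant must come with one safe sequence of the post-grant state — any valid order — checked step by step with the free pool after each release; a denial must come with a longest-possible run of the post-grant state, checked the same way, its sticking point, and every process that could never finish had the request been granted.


GRANT — the state after the grant stays safe, e.g. via india, golf, alpha, foxtrot, hotel, bravo.
Key observation: after the grant the pool drops to (2, 2), which still lets india finish first and unwind the rest.
Check on the post-grant state, step by step:
  pool = (2, 2)
  india needs (2, 0) <= (2, 2) -> finishes; pool += (0, 1) = (2, 3)
  golf needs (1, 3) <= (2, 3) -> finishes; pool += (1, 1) = (3, 4)
  alpha needs (1, 4) <= (3, 4) -> finishes; pool += (0, 1) = (3, 5)
  foxtrot needs (1, 2) <= (3, 5) -> finishes; pool += (1, 0) = (4, 5)
  hotel needs (1, 0) <= (4, 5) -> finishes; pool += (1, 0) = (5, 5)
  bravo needs (4, 3) <= (5, 5) -> finishes; pool += (0, 3) = (5, 8)


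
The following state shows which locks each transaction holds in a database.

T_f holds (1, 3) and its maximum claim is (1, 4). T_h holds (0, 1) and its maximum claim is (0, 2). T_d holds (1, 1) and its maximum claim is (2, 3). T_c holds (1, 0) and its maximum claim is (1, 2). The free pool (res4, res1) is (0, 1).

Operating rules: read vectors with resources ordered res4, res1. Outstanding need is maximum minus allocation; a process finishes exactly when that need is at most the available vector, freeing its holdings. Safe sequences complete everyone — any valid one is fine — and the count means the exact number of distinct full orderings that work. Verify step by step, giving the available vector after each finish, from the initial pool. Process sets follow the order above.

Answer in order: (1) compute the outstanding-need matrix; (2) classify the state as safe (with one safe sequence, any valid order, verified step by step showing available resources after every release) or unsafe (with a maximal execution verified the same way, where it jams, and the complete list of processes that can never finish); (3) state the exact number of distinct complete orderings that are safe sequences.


(1) Outstanding need per process (order res4, res1):
  T_f: (0, 1)
  T_h: (0, 1)
  T_d: (1, 2)
  T_c: (0, 2)
(2) SAFE. One safe sequence: T_h, T_c, T_f, T_d.
Key observation: T_h marks the first exact bind of the order: its need (0, 1) fits the free (0, 1) with zero slack on a requested resource.
Verifying each step:
  pool = (0, 1)
  run T_h (needs (0, 1), free (0, 1)); after release of (0, 1) the pool is (0, 2)
  run T_c (needs (0, 2), free (0, 2)); after release of (1, 0) the pool is (1, 2)
  run T_f (needs (0, 1), free (1, 2)); after release of (1, 3) the pool is (2, 5)
  run T_d (needs (1, 2), free (2, 5)); after release of (1, 1) the pool is (3, 6)
(3) Exactly 10 of the possible complete orderings are safe sequences.


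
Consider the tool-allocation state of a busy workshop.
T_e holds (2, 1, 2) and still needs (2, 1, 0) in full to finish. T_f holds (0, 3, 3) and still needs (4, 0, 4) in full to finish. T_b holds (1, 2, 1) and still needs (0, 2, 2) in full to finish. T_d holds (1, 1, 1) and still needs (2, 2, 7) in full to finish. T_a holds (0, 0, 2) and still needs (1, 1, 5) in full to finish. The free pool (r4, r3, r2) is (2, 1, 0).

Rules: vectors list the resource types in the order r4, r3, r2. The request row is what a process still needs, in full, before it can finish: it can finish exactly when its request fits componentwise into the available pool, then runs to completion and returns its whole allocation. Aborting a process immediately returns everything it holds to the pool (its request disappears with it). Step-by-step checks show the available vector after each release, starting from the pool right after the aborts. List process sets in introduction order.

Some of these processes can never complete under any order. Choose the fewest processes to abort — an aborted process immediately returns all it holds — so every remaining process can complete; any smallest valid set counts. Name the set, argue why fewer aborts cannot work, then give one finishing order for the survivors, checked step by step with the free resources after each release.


The answer: abort T_f.
Key observation: before aborting T_f, T_a was permanently blocked — no order could ever run it; afterwards it completes at step 3.
Why nothing smaller works: aborting no one leaves the state deadlocked as given.
Survivors finish in the order: T_b, T_e, T_a, T_d. Verifying each step (pool after the aborts first):
  pool = (2, 4, 3)
  run T_b (needs (0, 2, 2), free (2, 4, 3)); after release of (1, 2, 1) the pool is (3, 6, 4)
  run T_e (needs (2, 1, 0), free (3, 6, 4)); after release of (2, 1, 2) the pool is (5, 7, 6)
  run T_a (needs (1, 1, 5), free (5, 7, 6)); after release of (0, 0, 2) the pool is (5, 7, 8)
  run T_d (needs (2, 2, 7), free (5, 7, 8)); after release of (1, 1, 1) the pool is (6, 8, 9)


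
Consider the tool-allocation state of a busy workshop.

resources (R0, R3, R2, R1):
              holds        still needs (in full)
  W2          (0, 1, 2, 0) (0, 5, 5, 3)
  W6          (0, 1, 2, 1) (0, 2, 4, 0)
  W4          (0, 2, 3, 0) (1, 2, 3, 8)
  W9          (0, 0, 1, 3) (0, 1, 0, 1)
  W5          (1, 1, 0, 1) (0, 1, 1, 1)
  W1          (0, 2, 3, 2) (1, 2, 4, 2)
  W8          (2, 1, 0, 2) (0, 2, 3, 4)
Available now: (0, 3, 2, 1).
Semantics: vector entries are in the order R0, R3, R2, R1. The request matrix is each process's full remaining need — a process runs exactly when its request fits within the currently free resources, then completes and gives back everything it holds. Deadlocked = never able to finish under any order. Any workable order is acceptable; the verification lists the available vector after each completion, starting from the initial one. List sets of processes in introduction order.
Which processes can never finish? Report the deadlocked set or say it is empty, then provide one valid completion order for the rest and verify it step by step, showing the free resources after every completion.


Deadlocked set: W2, W6, W4 and W1.
Key observation: after W9, W5, W8 the pool peaks at (3, 5, 3, 7), and each blocked process is short somewhere: W2 on R2; W6 on R2; W4 on R1; W1 on R2.
One completion order for the rest: W9, W5, W8. Verifying each step:
  pool = (0, 3, 2, 1)
  W9 needs (0, 1, 0, 1) <= (0, 3, 2, 1) -> finishes; pool += (0, 0, 1, 3) = (0, 3, 3, 4)
  W5 needs (0, 1, 1, 1) <= (0, 3, 3, 4) -> finishes; pool += (1, 1, 0, 1) = (1, 4, 3, 5)
  W8 needs (0, 2, 3, 4) <= (1, 4, 3, 5) -> finishes; pool += (2, 1, 0, 2) = (3, 5, 3, 7)
The stuck group stays short no matter what:
  W2 still needs (0, 5, 5, 3) but only (3, 5, 3, 7) is free — short on R2
  W6 still needs (0, 2, 4, 0) but only (3, 5, 3, 7) is free — short on R2
  W4 still needs (1, 2, 3, 8) but only (3, 5, 3, 7) is free — short on R1
  W1 still needs (1, 2, 4, 2) but only (3, 5, 3, 7) is free — short on R2


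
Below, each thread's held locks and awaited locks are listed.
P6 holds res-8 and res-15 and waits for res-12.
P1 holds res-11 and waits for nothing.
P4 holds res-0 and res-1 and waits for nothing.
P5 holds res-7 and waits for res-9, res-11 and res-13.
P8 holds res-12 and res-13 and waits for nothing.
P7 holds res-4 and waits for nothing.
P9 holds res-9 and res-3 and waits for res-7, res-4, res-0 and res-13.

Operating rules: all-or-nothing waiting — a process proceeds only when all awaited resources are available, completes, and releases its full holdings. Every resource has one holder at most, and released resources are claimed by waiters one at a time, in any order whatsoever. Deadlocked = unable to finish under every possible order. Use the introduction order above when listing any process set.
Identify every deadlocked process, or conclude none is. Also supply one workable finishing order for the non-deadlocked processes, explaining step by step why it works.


Deadlocked set: P5 and P9.
Key observation: the loop P5 -> P9 -> P5 blocks itself forever; no other process is dragged down with it.
The rest can finish in the order P4, P8, P1, P7, P6.
Check, step by step:
  P4 waits on nothing -> runs at once and releases res-0 and res-1
  P8 waits on nothing -> runs at once and releases res-12 and res-13
  P1 waits on nothing -> runs at once and releases res-11
  P7 waits on nothing -> runs at once and releases res-4
  run P6 (all its waits — res-12 — are resolved); releases res-8 and res-15


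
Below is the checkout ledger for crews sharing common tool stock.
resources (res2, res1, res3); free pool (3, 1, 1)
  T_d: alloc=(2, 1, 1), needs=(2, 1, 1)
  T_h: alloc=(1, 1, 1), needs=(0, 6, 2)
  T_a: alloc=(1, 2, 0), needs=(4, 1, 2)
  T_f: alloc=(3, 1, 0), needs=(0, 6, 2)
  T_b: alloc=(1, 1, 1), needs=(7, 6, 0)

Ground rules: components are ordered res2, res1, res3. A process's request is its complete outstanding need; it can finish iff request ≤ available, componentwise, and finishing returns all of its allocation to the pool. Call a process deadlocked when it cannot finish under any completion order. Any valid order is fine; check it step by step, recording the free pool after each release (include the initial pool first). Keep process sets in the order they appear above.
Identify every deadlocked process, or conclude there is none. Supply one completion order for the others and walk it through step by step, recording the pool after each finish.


Deadlocked: T_h, T_f and T_b.
Key observation: no order helps: past T_d, T_a, the free pool tops out at (6, 4, 2), below what each blocked process needs in res1.
A valid finishing order for the others: T_d, T_a. Verifying each step:
  pool = (3, 1, 1)
  T_d needs (2, 1, 1) <= (3, 1, 1) -> finishes; pool += (2, 1, 1) = (5, 2, 2)
  T_a needs (4, 1, 2) <= (5, 2, 2) -> finishes; pool += (1, 2, 0) = (6, 4, 2)
The blocked processes can never fit:
  blocked: T_h wants (0, 6, 2), pool (6, 4, 2) — not enough res1
  blocked: T_f wants (0, 6, 2), pool (6, 4, 2) — not enough res1
  blocked: T_b wants (7, 6, 0), pool (6, 4, 2) — not enough res2 and res1


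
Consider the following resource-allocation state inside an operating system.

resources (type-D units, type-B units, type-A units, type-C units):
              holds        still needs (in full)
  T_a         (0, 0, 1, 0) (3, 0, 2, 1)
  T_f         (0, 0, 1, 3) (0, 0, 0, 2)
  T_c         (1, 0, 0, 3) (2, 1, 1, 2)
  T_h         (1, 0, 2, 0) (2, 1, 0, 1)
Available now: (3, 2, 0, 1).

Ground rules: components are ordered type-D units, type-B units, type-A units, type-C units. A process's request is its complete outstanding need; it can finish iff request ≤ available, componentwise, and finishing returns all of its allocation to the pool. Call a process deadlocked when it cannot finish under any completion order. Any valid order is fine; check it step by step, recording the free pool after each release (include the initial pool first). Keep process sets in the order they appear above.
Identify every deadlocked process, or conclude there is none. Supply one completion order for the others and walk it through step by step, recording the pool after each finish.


Deadlocked: T_f and T_c.
Key observation: type-C units is the bottleneck — with T_h, T_a done the pool holds (4, 2, 3, 1), short of every remaining need.
The rest can finish in the order T_h, T_a. Step-by-step check:
  pool = (3, 2, 0, 1)
  run T_h (needs (2, 1, 0, 1), free (3, 2, 0, 1)); after release of (1, 0, 2, 0) the pool is (4, 2, 2, 1)
  run T_a (needs (3, 0, 2, 1), free (4, 2, 2, 1)); after release of (0, 0, 1, 0) the pool is (4, 2, 3, 1)
The stuck group stays short no matter what:
  T_f cannot run: need (0, 0, 0, 2) vs free (4, 2, 3, 1) (insufficient type-C units)
  T_c cannot run: need (2, 1, 1, 2) vs free (4, 2, 3, 1) (insufficient type-C units)


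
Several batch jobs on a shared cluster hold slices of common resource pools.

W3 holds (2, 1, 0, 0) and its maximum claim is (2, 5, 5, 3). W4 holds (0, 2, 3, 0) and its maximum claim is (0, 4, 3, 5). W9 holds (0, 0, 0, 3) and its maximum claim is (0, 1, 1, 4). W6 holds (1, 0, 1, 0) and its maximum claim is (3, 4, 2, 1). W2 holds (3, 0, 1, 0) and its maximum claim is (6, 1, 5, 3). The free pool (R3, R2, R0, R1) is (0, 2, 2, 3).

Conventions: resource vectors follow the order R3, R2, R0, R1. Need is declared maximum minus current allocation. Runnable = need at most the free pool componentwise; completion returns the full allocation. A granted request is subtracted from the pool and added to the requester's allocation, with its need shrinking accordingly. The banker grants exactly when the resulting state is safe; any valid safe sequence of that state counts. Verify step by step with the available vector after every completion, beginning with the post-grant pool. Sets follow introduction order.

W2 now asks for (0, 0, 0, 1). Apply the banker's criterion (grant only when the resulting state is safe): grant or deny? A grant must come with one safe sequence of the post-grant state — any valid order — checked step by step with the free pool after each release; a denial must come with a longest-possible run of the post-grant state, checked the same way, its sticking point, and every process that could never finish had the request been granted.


GRANT. The post-grant state is safe; one safe sequence: W9, W4, W3, W6, W2.
Key observation: granting shrinks the pool to (0, 2, 2, 2), yet W9 still fits and the chain goes through.
Check on the post-grant state, step by step:
  pool = (0, 2, 2, 2)
  W9: need (0, 1, 1, 1) fits (0, 2, 2, 2); releases (0, 0, 0, 3), pool now (0, 2, 2, 5)
  W4: need (0, 2, 0, 5) fits (0, 2, 2, 5); releases (0, 2, 3, 0), pool now (0, 4, 5, 5)
  W3: need (0, 4, 5, 3) fits (0, 4, 5, 5); releases (2, 1, 0, 0), pool now (2, 5, 5, 5)
  W6: need (2, 4, 1, 1) fits (2, 5, 5, 5); releases (1, 0, 1, 0), pool now (3, 5, 6, 5)
  W2: need (3, 1, 4, 2) fits (3, 5, 6, 5); releases (3, 0, 1, 1), pool now (6, 5, 7, 6)


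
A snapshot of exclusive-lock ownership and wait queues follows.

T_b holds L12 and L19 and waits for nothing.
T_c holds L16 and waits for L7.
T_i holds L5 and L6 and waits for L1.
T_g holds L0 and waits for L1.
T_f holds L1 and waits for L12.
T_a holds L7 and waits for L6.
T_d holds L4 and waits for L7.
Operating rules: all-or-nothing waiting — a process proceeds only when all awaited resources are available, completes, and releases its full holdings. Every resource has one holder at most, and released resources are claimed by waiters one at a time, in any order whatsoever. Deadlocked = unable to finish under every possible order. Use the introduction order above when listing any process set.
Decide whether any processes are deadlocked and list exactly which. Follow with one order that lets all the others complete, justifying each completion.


Nothing here is deadlocked.
Key observation: no waiting chain loops back on itself — every chain ends at a process that waits on nothing, so everyone eventually runs.
A valid finishing order for the others: T_b, T_f, T_i, T_a, T_c, T_d, T_g.
Verifying each step:
  T_b waits on nothing -> runs at once and releases L12 and L19
  run T_f (all its waits — L12 — are resolved); releases L1
  run T_i (all its waits — L1 — are resolved); releases L5 and L6
  run T_a (all its waits — L6 — are resolved); releases L7
  run T_c (all its waits — L7 — are resolved); releases L16
  run T_d (all its waits — L7 — are resolved); releases L4
  run T_g (all its waits — L1 — are resolved); releases L0


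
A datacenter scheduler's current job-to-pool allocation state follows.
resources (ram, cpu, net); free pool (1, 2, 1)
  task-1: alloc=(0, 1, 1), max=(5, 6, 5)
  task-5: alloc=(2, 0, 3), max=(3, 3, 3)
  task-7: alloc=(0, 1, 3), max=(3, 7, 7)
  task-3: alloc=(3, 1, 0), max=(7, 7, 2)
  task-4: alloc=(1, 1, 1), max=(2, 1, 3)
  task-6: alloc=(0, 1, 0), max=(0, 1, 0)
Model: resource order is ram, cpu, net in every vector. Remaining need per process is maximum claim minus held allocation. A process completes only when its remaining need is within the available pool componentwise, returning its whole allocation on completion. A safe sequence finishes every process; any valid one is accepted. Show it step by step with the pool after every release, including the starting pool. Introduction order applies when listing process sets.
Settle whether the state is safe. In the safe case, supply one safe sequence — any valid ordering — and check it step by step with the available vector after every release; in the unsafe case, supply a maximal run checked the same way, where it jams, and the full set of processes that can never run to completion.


UNSAFE — no complete ordering exists.
Key observation: even finishing task-6, task-5, task-4 leaves just (4, 4, 5) free — too little cpu for any of the remaining processes.
A maximal execution: task-6, task-5, task-4 — then nothing else fits. Step-by-step check:
  pool = (1, 2, 1)
  run task-6 (needs (0, 0, 0), free (1, 2, 1)); after release of (0, 1, 0) the pool is (1, 3, 1)
  run task-5 (needs (1, 3, 0), free (1, 3, 1)); after release of (2, 0, 3) the pool is (3, 3, 4)
  run task-4 (needs (1, 0, 2), free (3, 3, 4)); after release of (1, 1, 1) the pool is (4, 4, 5)
  task-1 cannot run: need (5, 5, 4) vs free (4, 4, 5) (insufficient ram and cpu)
  task-7 cannot run: need (3, 6, 4) vs free (4, 4, 5) (insufficient cpu)
  task-3 cannot run: need (4, 6, 2) vs free (4, 4, 5) (insufficient cpu)
Permanently blocked: task-1, task-7 and task-3.


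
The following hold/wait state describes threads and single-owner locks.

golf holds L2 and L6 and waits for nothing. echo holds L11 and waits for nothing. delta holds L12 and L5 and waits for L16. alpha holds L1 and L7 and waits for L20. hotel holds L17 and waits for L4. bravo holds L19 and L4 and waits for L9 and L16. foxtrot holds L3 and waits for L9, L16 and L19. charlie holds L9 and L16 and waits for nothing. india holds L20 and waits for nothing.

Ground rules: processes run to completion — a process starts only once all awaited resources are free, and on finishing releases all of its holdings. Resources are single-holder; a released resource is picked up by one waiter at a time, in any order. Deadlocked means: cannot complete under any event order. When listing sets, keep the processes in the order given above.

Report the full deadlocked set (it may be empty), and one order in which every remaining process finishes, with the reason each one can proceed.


Nothing here is deadlocked.
Key observation: there is no circular wait here — follow any chain and it reaches a process that is free to run now.
The rest can finish in the order charlie, india, alpha, bravo, echo, delta, golf, hotel, foxtrot.
Verifying each step:
  charlie: no waits; runs immediately, freeing L9 and L16
  india: no waits; runs immediately, freeing L20
  alpha waits on L20 — all released -> runs and releases L1 and L7
  bravo waits on L9 and L16 — all released -> runs and releases L19 and L4
  echo: no waits; runs immediately, freeing L11
  delta waits on L16 — all released -> runs and releases L12 and L5
  golf: no waits; runs immediately, freeing L2 and L6
  hotel waits on L4 — all released -> runs and releases L17
  foxtrot waits on L9, L16 and L19 — all released -> runs and releases L3


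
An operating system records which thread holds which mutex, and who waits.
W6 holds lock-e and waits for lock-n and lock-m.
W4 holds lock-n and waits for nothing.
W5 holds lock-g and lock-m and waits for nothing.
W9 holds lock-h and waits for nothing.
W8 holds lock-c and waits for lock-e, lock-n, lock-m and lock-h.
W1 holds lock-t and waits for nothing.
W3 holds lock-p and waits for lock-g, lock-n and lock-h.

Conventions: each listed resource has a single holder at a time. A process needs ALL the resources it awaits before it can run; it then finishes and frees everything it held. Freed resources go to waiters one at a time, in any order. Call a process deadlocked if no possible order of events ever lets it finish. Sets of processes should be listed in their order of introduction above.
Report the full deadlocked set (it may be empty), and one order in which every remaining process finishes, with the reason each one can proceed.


Nothing here is deadlocked.
Key observation: the wait graph is acyclic; completion cascades from the unblocked processes through everyone else.
The rest can finish in the order W9, W5, W1, W4, W6, W3, W8.
Check, step by step:
  W9 waits on nothing -> runs at once and releases lock-h
  W5 waits on nothing -> runs at once and releases lock-g and lock-m
  W1 waits on nothing -> runs at once and releases lock-t
  W4 waits on nothing -> runs at once and releases lock-n
  W6: everything it awaited (lock-n and lock-m) is free; runs, freeing lock-e
  W3: everything it awaited (lock-g, lock-n and lock-h) is free; runs, freeing lock-p
  W8: everything it awaited (lock-e, lock-n, lock-m and lock-h) is free; runs, freeing lock-c
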